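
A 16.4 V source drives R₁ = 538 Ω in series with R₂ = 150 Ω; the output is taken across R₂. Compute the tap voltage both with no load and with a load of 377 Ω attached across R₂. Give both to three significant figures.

Open-circuit: V = 16.4 × 150/(538 + 150) = 3.58 V.
With the load, R₂ becomes R₂‖R_L = 107.3 Ω, so V = 16.4 × 107.3/645.3 = 2.73 V.

Unloaded: 3.58 V; loaded: 2.73 V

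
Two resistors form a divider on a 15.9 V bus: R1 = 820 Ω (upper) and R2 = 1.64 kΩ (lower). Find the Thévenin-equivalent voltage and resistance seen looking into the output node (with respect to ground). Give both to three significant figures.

V_th is the open-circuit tap voltage: 15.9 × 1640/(820 + 1640) = 10.6 V.
With the supply zeroed, R1 and R2 appear in parallel from the tap: R_th = R1‖R2 = (820 × 1640)/2460 = 547 Ω.

V_th = 10.6 V, R_th = 547 Ω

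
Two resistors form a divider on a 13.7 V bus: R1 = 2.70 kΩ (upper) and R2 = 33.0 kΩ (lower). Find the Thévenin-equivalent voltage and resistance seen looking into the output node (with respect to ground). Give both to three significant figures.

V_th = 12.7 V, R_th = 2.50 kΩ

V_th is the open-circuit tap voltage: 13.7 × 33.0/(2.70 + 33.0) = 12.7 V.
With the supply zeroed, R1 and R2 appear in parallel from the tap: R_th = R1‖R2 = (2.70 × 33.0)/35.70 = 2.50 kΩ.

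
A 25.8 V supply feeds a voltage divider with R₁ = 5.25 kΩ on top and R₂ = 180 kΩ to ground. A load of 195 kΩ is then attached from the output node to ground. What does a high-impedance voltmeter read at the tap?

V_out ≈ 24.4 V

The load sits in parallel with R₂: R₂‖R_L = (180 × 195) / (180 + 195) = 93.60 kΩ.
V_out = 25.8 × 93.60 / (5.25 + 93.60) = 25.8 × 93.60/98.85 = 24.4 V.
(Unloaded it would have been 25.1 V.)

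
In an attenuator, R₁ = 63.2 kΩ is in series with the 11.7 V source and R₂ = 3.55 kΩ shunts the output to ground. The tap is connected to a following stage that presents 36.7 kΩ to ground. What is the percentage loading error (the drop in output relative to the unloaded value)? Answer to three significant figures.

The divider's output (Thévenin) resistance is R₁‖R₂ = 3.361 kΩ.
Fractional drop under load = R_th/(R_th + R_L) = 3.361 / (3.361 + 36.7) = 0.08390.
So the output falls by 8.39 %.

8.39 %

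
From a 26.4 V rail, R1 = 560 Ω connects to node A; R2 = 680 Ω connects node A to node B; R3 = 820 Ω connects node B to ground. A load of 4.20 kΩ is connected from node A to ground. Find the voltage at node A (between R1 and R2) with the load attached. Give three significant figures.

Below node A the series string R2+R3 = 1500 Ω sits in parallel with the 4200 Ω load: 1105 Ω.
V_A = 26.4 × 1105/(560 + 1105) = 17.5 V.

V ≈ 17.5 V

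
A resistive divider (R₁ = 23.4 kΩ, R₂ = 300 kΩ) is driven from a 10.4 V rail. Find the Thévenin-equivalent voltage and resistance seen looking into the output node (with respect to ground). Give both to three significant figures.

V_th is the open-circuit tap voltage: 10.4 × 300/(23.4 + 300) = 9.65 V.
With the supply zeroed, R₁ and R₂ appear in parallel from the tap: R_th = R₁‖R₂ = (23.4 × 300)/323.4 = 21.7 kΩ.

V_th = 9.65 V, R_th = 21.7 kΩ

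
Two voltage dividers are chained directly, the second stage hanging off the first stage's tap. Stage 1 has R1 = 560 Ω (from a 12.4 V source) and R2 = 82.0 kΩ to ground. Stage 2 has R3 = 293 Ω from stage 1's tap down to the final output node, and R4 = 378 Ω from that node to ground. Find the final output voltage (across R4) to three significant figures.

V_out ≈ 3.79 V

Stage 2 presents R3+R4 = 671.0 Ω as a load on stage 1's tap.
Stage 1's lower leg becomes R2‖(R3+R4) = 665.6 Ω, so V_mid = 12.4 × 665.6/1226 = 6.734 V.
Stage 2 is itself unloaded: V_out = V_mid × R4/(R3+R4) = 6.734 × 378/671.0 = 3.79 V.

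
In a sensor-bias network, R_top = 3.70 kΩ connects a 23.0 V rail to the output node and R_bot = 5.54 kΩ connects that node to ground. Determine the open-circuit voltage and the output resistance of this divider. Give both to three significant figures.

V_th is the open-circuit tap voltage: 23.0 × 5.54/(3.70 + 5.54) = 13.8 V.
With the supply zeroed, R_top and R_bot appear in parallel from the tap: R_th = R_top‖R_bot = (3.70 × 5.54)/9.240 = 2.22 kΩ.

V_th = 13.8 V, R_th = 2.22 kΩ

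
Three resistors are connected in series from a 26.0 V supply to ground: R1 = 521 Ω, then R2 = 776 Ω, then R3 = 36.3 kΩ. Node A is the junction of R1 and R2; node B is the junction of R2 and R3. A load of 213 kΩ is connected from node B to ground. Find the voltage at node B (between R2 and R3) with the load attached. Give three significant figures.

V ≈ 25.0 V

At node B, R3 is in parallel with the load: R3‖R_L = 31010 Ω.
Below node A the resistance is R2 + (R3‖R_L) = 31790 Ω, so V_A = 26.0 × 31790/32310 = 25.58 V.
Then V_B = V_A × (R3‖R_L)/(R2 + R3‖R_L) = 25.58 × 31010/31790 = 25.0 V.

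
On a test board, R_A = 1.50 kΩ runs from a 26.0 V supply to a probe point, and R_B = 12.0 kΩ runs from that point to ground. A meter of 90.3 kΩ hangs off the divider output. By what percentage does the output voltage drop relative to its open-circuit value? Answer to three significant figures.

1.46 %

The divider's output (Thévenin) resistance is R_A‖R_B = 1.333 kΩ.
Fractional drop under load = R_th/(R_th + R_L) = 1.333 / (1.333 + 90.3) = 0.01455.
So the output falls by 1.46 %.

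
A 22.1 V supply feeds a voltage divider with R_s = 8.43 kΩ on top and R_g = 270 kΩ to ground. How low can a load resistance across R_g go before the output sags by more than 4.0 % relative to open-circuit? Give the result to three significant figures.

R_L(min) ≈ 196 kΩ

Output resistance R_th = R_s‖R_g = (8.43 × 270)/278.4 = 8.175 kΩ.
The fractional drop is R_th/(R_th + R_L); requiring this ≤ 0.0400 gives R_L ≥ R_th(1/0.0400 − 1) = 8.175 × 24.00 = 196 kΩ.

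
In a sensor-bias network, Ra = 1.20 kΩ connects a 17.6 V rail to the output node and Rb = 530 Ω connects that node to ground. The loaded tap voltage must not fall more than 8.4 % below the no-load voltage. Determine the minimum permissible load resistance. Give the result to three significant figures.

Output resistance R_th = Ra‖Rb = (1200 × 530)/1730 = 367.6 Ω.
The fractional drop is R_th/(R_th + R_L); requiring this ≤ 0.0840 gives R_L ≥ R_th(1/0.0840 − 1) = 367.6 × 10.90 = 4.01 kΩ.

R_L(min) ≈ 4.01 kΩ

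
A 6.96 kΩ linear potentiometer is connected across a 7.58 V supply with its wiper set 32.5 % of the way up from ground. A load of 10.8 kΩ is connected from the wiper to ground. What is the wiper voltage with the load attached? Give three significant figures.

The wiper splits the pot into (1−α)R = 4.698 kΩ above and αR = 2.262 kΩ below.
Lower section ‖ load = 1.870 kΩ.
V_wiper = 7.58 × 1.870/(4.698 + 1.870) = 2.16 V.

V ≈ 2.16 V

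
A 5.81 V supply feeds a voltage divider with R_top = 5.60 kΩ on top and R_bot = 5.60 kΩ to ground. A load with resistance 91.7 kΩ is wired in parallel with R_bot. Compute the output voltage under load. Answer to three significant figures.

V_out ≈ 2.82 V

The load sits in parallel with R_bot: R_bot‖R_L = (5.60 × 91.7) / (5.60 + 91.7) = 5.278 kΩ.
V_out = 5.81 × 5.278 / (5.60 + 5.278) = 5.81 × 5.278/10.88 = 2.82 V.
(Unloaded it would have been 2.90 V.)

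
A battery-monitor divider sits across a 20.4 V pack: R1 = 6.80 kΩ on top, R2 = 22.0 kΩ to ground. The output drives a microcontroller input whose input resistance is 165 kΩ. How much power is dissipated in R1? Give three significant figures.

P ≈ 4.12 mW

Total resistance from the source is R1 + (R2‖R_L) = 26.21 kΩ, so I = 20.4/26.21 kΩ = 0.7783 mA.
P = I²·R1 = (0.7783 mA)² × 6.80 kΩ = 4.12 mW.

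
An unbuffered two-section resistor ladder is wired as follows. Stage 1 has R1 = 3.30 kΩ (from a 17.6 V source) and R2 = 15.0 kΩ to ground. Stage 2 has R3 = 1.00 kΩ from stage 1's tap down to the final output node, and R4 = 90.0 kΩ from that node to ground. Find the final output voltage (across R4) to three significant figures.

V_out ≈ 13.9 V

Stage 2 presents R3+R4 = 91.00 kΩ as a load on stage 1's tap.
Stage 1's lower leg becomes R2‖(R3+R4) = 12.88 kΩ, so V_mid = 17.6 × 12.88/16.18 = 14.01 V.
Stage 2 is itself unloaded: V_out = V_mid × R4/(R3+R4) = 14.01 × 90.0/91.00 = 13.9 V.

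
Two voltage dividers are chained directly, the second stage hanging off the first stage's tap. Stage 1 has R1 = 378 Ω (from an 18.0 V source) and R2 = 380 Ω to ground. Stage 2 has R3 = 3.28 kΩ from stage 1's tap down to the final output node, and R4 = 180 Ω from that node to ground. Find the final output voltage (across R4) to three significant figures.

Stage 2 presents R3+R4 = 3460 Ω as a load on stage 1's tap.
Stage 1's lower leg becomes R2‖(R3+R4) = 342.4 Ω, so V_mid = 18.0 × 342.4/720.4 = 8.555 V.
Stage 2 is itself unloaded: V_out = V_mid × R4/(R3+R4) = 8.555 × 180/3460 = 0.445 V.

V_out ≈ 0.445 V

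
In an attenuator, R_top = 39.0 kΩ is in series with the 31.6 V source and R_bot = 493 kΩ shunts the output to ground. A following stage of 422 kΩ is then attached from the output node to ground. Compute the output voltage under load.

V_out ≈ 27.0 V

The load sits in parallel with R_bot: R_bot‖R_L = (493 × 422) / (493 + 422) = 227.4 kΩ.
V_out = 31.6 × 227.4 / (39.0 + 227.4) = 31.6 × 227.4/266.4 = 27.0 V.
(Unloaded it would have been 29.3 V.)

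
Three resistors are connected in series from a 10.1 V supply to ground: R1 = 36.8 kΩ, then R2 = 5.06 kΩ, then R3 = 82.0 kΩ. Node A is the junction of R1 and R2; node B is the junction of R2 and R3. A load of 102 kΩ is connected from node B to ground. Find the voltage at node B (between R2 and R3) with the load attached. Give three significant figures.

V ≈ 5.26 V

At node B, R3 is in parallel with the load: R3‖R_L = 45.46 kΩ.
Below node A the resistance is R2 + (R3‖R_L) = 50.52 kΩ, so V_A = 10.1 × 50.52/87.32 = 5.843 V.
Then V_B = V_A × (R3‖R_L)/(R2 + R3‖R_L) = 5.843 × 45.46/50.52 = 5.26 V.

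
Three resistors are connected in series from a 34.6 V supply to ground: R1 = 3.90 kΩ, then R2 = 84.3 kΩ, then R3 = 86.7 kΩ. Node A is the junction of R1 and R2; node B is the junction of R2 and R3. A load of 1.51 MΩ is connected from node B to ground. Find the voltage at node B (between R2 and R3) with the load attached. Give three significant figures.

V ≈ 16.7 V

At node B, R3 is in parallel with the load: R3‖R_L = 81.99 kΩ.
Below node A the resistance is R2 + (R3‖R_L) = 166.3 kΩ, so V_A = 34.6 × 166.3/170.2 = 33.81 V.
Then V_B = V_A × (R3‖R_L)/(R2 + R3‖R_L) = 33.81 × 81.99/166.3 = 16.7 V.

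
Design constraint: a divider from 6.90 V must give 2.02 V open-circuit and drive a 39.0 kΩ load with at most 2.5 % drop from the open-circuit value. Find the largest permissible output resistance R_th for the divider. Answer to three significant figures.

Loading drop = R_th/(R_th + R_L) ≤ 0.0250, so R_th ≤ R_L · ε/(1−ε) = 39.0 kΩ × 0.0250/0.9750 = 1.00 kΩ.
(Any R1, R2 with R2/(R1+R2) = 0.293 and R1‖R2 ≤ 1.00 kΩ will meet the spec.)

R_th ≤ 1.00 kΩ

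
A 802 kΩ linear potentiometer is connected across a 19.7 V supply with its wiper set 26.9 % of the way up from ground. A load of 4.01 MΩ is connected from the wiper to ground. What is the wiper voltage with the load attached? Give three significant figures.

V ≈ 5.10 V

The wiper splits the pot into (1−α)R = 586.3 kΩ above and αR = 215.7 kΩ below.
Lower section ‖ load = 204.7 kΩ.
V_wiper = 19.7 × 204.7/(586.3 + 204.7) = 5.10 V.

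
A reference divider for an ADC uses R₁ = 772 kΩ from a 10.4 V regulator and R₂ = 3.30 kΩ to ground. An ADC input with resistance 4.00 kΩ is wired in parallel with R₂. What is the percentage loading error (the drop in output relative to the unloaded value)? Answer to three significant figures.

Unloaded V = 10.4 × 3.30/775.3 = 0.04427 V.
Loaded: R₂‖R_L = 1.808 kΩ, giving V = 10.4 × 1.808/773.8 = 0.02430 V.
Drop = (0.04427 − 0.02430) / 0.04427 = 45.1 %.

45.1 %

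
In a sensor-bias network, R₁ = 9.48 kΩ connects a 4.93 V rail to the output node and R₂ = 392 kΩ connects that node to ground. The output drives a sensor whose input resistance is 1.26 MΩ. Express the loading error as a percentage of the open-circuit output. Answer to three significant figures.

0.729 %

The divider's output (Thévenin) resistance is R₁‖R₂ = 9.256 kΩ.
Fractional drop under load = R_th/(R_th + R_L) = 9.256 / (9.256 + 1260) = 0.007293.
So the output falls by 0.729 %.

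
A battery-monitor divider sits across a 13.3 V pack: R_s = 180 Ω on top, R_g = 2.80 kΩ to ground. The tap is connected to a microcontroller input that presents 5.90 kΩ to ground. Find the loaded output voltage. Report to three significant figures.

V_out ≈ 12.1 V

The load sits in parallel with R_g: R_g‖R_L = (2800 × 5900) / (2800 + 5900) = 1899 Ω.
V_out = 13.3 × 1899 / (180 + 1899) = 13.3 × 1899/2079 = 12.1 V.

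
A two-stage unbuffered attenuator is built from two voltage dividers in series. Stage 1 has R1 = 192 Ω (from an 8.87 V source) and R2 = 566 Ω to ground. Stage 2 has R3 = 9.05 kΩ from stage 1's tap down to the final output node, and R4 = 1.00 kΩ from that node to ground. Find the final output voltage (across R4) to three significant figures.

V_out ≈ 0.650 V

Stage 2 presents R3+R4 = 10050 Ω as a load on stage 1's tap.
Stage 1's lower leg becomes R2‖(R3+R4) = 535.8 Ω, so V_mid = 8.87 × 535.8/727.8 = 6.530 V.
Stage 2 is itself unloaded: V_out = V_mid × R4/(R3+R4) = 6.530 × 1000/10050 = 0.650 V.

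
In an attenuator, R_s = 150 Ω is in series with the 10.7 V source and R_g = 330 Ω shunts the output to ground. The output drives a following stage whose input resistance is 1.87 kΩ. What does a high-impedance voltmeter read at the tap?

The load sits in parallel with R_g: R_g‖R_L = (330 × 1870) / (330 + 1870) = 280.5 Ω.
V_out = 10.7 × 280.5 / (150 + 280.5) = 10.7 × 280.5/430.5 = 6.97 V.
(Unloaded it would have been 7.36 V.)

V_out ≈ 6.97 V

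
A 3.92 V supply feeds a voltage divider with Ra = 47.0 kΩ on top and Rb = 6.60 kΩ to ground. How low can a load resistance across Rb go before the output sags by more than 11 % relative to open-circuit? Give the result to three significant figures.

Output resistance R_th = Ra‖Rb = (47.0 × 6.60)/53.60 = 5.787 kΩ.
The fractional drop is R_th/(R_th + R_L); requiring this ≤ 0.110 gives R_L ≥ R_th(1/0.110 − 1) = 5.787 × 8.091 = 46.8 kΩ.

R_L(min) ≈ 46.8 kΩ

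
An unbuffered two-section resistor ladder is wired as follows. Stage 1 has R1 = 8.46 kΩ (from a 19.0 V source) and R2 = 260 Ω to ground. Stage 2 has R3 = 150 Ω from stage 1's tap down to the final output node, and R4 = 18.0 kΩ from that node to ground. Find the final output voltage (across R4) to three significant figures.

V_out ≈ 0.554 V

Stage 2 presents R3+R4 = 18150 Ω as a load on stage 1's tap.
Stage 1's lower leg becomes R2‖(R3+R4) = 256.3 Ω, so V_mid = 19.0 × 256.3/8716 = 0.5587 V.
Stage 2 is itself unloaded: V_out = V_mid × R4/(R3+R4) = 0.5587 × 18000/18150 = 0.554 V.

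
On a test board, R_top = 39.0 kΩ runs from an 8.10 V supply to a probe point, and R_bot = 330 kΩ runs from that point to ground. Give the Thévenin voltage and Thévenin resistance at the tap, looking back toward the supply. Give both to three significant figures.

V_th is the open-circuit tap voltage: 8.10 × 330/(39.0 + 330) = 7.24 V.
With the supply zeroed, R_top and R_bot appear in parallel from the tap: R_th = R_top‖R_bot = (39.0 × 330)/369.0 = 34.9 kΩ.

V_th = 7.24 V, R_th = 34.9 kΩ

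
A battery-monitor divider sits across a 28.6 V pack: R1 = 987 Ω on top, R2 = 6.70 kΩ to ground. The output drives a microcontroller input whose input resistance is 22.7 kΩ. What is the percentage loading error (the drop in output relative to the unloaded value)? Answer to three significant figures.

3.65 %

The divider's output (Thévenin) resistance is R1‖R2 = 860.3 Ω.
Fractional drop under load = R_th/(R_th + R_L) = 860.3 / (860.3 + 22700) = 0.03651.
So the output falls by 3.65 %.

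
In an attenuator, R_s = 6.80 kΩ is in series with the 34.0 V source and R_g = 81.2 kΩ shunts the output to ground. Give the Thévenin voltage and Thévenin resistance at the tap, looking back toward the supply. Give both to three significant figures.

V_th = 31.4 V, R_th = 6.27 kΩ

V_th is the open-circuit tap voltage: 34.0 × 81.2/(6.80 + 81.2) = 31.4 V.
With the supply zeroed, R_s and R_g appear in parallel from the tap: R_th = R_s‖R_g = (6.80 × 81.2)/88.00 = 6.27 kΩ.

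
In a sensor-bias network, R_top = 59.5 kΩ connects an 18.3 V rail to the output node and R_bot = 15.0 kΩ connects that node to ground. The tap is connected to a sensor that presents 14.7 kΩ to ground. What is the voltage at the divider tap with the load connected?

V_out ≈ 2.03 V

The load sits in parallel with R_bot: R_bot‖R_L = (15.0 × 14.7) / (15.0 + 14.7) = 7.424 kΩ.
V_out = 18.3 × 7.424 / (59.5 + 7.424) = 18.3 × 7.424/66.92 = 2.03 V.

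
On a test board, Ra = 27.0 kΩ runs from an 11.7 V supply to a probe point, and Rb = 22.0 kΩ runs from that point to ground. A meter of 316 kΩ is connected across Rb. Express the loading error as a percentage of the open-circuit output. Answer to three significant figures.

The divider's output (Thévenin) resistance is Ra‖Rb = 12.12 kΩ.
Fractional drop under load = R_th/(R_th + R_L) = 12.12 / (12.12 + 316) = 0.03694.
So the output falls by 3.69 %.

3.69 %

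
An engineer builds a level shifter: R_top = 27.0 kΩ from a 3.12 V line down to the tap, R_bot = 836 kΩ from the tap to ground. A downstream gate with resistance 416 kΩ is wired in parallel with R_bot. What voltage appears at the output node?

V_out ≈ 2.84 V

The load sits in parallel with R_bot: R_bot‖R_L = (836 × 416) / (836 + 416) = 277.8 kΩ.
V_out = 3.12 × 277.8 / (27.0 + 277.8) = 3.12 × 277.8/304.8 = 2.84 V.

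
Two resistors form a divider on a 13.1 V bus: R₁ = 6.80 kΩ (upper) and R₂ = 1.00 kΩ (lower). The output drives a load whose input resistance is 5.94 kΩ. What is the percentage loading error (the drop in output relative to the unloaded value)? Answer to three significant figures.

Unloaded V = 13.1 × 1.00/7.800 = 1.6795 V.
Loaded: R₂‖R_L = 0.8559 kΩ, giving V = 13.1 × 0.8559/7.656 = 1.4645 V.
Drop = (1.6795 − 1.4645) / 1.6795 = 12.8 %.

12.8 %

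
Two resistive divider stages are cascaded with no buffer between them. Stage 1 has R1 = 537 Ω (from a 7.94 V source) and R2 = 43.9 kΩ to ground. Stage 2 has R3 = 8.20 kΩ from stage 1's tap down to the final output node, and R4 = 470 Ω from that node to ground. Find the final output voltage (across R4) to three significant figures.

Stage 2 presents R3+R4 = 8670 Ω as a load on stage 1's tap.
Stage 1's lower leg becomes R2‖(R3+R4) = 7240 Ω, so V_mid = 7.94 × 7240/7777 = 7.392 V.
Stage 2 is itself unloaded: V_out = V_mid × R4/(R3+R4) = 7.392 × 470/8670 = 0.401 V.

V_out ≈ 0.401 V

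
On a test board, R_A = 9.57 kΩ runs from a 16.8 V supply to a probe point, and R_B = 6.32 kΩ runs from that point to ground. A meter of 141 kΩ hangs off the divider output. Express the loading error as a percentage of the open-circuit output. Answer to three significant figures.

The divider's output (Thévenin) resistance is R_A‖R_B = 3.806 kΩ.
Fractional drop under load = R_th/(R_th + R_L) = 3.806 / (3.806 + 141) = 0.02629.
So the output falls by 2.63 %.

2.63 %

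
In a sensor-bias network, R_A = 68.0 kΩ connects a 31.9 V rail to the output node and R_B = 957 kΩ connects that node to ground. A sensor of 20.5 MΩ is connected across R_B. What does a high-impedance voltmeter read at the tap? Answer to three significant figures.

The load sits in parallel with R_B: R_B‖R_L = (957 × 20500) / (957 + 20500) = 914.3 kΩ.
V_out = 31.9 × 914.3 / (68.0 + 914.3) = 31.9 × 914.3/982.3 = 29.7 V.

V_out ≈ 29.7 V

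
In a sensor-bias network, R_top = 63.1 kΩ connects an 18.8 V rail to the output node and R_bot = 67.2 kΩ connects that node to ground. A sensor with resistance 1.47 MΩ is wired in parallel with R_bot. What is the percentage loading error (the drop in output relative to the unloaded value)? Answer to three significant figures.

The divider's output (Thévenin) resistance is R_top‖R_bot = 32.54 kΩ.
Fractional drop under load = R_th/(R_th + R_L) = 32.54 / (32.54 + 1470) = 0.02166.
So the output falls by 2.17 %.

2.17 %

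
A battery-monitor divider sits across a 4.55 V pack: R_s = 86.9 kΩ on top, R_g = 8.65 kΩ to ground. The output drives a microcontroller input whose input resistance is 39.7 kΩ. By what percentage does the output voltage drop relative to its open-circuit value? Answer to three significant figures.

The divider's output (Thévenin) resistance is R_s‖R_g = 7.867 kΩ.
Fractional drop under load = R_th/(R_th + R_L) = 7.867 / (7.867 + 39.7) = 0.1654.
So the output falls by 16.5 %.

16.5 %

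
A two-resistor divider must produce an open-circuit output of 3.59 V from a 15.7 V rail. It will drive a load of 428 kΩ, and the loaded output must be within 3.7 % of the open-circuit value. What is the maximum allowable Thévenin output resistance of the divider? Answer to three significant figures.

R_th ≤ 16.4 kΩ

Loading drop = R_th/(R_th + R_L) ≤ 0.0370, so R_th ≤ R_L · ε/(1−ε) = 428 kΩ × 0.0370/0.9630 = 16.4 kΩ.
(Any R1, R2 with R2/(R1+R2) = 0.229 and R1‖R2 ≤ 16.4 kΩ will meet the spec.)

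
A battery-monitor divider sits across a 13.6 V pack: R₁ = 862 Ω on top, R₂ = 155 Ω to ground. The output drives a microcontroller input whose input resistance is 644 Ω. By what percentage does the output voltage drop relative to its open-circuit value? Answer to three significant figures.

The divider's output (Thévenin) resistance is R₁‖R₂ = 131.4 Ω.
Fractional drop under load = R_th/(R_th + R_L) = 131.4 / (131.4 + 644) = 0.1694.
So the output falls by 16.9 %.

16.9 %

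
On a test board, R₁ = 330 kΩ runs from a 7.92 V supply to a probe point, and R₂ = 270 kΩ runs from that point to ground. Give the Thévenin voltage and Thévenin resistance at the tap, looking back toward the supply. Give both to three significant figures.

V_th = 3.56 V, R_th = 148 kΩ

V_th is the open-circuit tap voltage: 7.92 × 270/(330 + 270) = 3.56 V.
With the supply zeroed, R₁ and R₂ appear in parallel from the tap: R_th = R₁‖R₂ = (330 × 270)/600.0 = 148 kΩ.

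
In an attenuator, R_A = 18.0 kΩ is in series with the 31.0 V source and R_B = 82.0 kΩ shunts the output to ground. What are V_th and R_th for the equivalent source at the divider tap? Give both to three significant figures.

V_th is the open-circuit tap voltage: 31.0 × 82.0/(18.0 + 82.0) = 25.4 V.
With the supply zeroed, R_A and R_B appear in parallel from the tap: R_th = R_A‖R_B = (18.0 × 82.0)/100.0 = 14.8 kΩ.

V_th = 25.4 V, R_th = 14.8 kΩ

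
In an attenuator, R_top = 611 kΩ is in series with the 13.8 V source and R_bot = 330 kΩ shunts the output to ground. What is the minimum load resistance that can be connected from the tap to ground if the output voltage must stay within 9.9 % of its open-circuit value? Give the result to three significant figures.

R_L(min) ≈ 1.95 MΩ

Output resistance R_th = R_top‖R_bot = (611 × 330)/941.0 = 214.3 kΩ.
The fractional drop is R_th/(R_th + R_L); requiring this ≤ 0.0990 gives R_L ≥ R_th(1/0.0990 − 1) = 214.3 × 9.101 = 1.95 MΩ.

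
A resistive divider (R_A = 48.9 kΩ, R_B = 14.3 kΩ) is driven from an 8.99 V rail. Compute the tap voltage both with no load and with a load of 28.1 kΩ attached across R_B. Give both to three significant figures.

Unloaded: 2.03 V; loaded: 1.46 V

Open-circuit: V = 8.99 × 14.3/(48.9 + 14.3) = 2.03 V.
With the load, R_B becomes R_B‖R_L = 9.477 kΩ, so V = 8.99 × 9.477/58.38 = 1.46 V.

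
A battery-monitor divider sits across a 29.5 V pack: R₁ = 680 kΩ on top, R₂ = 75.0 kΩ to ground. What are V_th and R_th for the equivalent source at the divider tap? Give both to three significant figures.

V_th = 2.93 V, R_th = 67.5 kΩ

V_th is the open-circuit tap voltage: 29.5 × 75.0/(680 + 75.0) = 2.93 V.
With the supply zeroed, R₁ and R₂ appear in parallel from the tap: R_th = R₁‖R₂ = (680 × 75.0)/755.0 = 67.5 kΩ.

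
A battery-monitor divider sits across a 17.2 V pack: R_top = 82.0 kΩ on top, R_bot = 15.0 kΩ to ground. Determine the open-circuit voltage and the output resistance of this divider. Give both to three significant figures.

V_th = 2.66 V, R_th = 12.7 kΩ

V_th is the open-circuit tap voltage: 17.2 × 15.0/(82.0 + 15.0) = 2.66 V.
With the supply zeroed, R_top and R_bot appear in parallel from the tap: R_th = R_top‖R_bot = (82.0 × 15.0)/97.00 = 12.7 kΩ.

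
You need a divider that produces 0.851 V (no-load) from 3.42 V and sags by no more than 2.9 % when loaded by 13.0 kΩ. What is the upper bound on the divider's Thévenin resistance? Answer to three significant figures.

R_th ≤ 388 Ω

Loading drop = R_th/(R_th + R_L) ≤ 0.0290, so R_th ≤ R_L · ε/(1−ε) = 13.0 kΩ × 0.0290/0.9710 = 388 Ω.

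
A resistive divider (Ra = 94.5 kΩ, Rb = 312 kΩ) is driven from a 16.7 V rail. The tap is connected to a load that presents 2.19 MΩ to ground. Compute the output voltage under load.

V_out ≈ 12.4 V

The load sits in parallel with Rb: Rb‖R_L = (312 × 2190) / (312 + 2190) = 273.1 kΩ.
V_out = 16.7 × 273.1 / (94.5 + 273.1) = 16.7 × 273.1/367.6 = 12.4 V.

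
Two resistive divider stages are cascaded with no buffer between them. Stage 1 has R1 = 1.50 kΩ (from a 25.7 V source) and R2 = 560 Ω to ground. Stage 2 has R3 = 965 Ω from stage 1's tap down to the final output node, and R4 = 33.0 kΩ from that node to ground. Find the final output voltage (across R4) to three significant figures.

Stage 2 presents R3+R4 = 33960 Ω as a load on stage 1's tap.
Stage 1's lower leg becomes R2‖(R3+R4) = 550.9 Ω, so V_mid = 25.7 × 550.9/2051 = 6.904 V.
Stage 2 is itself unloaded: V_out = V_mid × R4/(R3+R4) = 6.904 × 33000/33960 = 6.71 V.

V_out ≈ 6.71 V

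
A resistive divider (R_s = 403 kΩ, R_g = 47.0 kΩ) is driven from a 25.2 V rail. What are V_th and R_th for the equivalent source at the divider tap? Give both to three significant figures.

V_th = 2.63 V, R_th = 42.1 kΩ

V_th is the open-circuit tap voltage: 25.2 × 47.0/(403 + 47.0) = 2.63 V.
With the supply zeroed, R_s and R_g appear in parallel from the tap: R_th = R_s‖R_g = (403 × 47.0)/450.0 = 42.1 kΩ.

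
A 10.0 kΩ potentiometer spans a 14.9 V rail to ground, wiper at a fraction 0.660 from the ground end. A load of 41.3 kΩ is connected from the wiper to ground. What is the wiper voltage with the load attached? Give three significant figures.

V ≈ 9.33 V

The wiper splits the pot into (1−α)R = 3.400 kΩ above and αR = 6.600 kΩ below.
Lower section ‖ load = 5.691 kΩ.
V_wiper = 14.9 × 5.691/(3.400 + 5.691) = 9.33 V.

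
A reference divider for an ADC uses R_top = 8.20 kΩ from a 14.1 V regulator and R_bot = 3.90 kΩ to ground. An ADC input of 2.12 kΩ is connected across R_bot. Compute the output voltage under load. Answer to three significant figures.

V_out ≈ 2.02 V

The load sits in parallel with R_bot: R_bot‖R_L = (3.90 × 2.12) / (3.90 + 2.12) = 1.373 kΩ.
V_out = 14.1 × 1.373 / (8.20 + 1.373) = 14.1 × 1.373/9.573 = 2.02 V.
(Unloaded it would have been 4.54 V.)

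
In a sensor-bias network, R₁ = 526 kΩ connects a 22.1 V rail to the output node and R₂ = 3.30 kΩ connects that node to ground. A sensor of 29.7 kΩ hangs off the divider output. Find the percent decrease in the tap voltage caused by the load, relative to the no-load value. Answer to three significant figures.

9.94 %

The divider's output (Thévenin) resistance is R₁‖R₂ = 3.279 kΩ.
Fractional drop under load = R_th/(R_th + R_L) = 3.279 / (3.279 + 29.7) = 0.09944.
So the output falls by 9.94 %.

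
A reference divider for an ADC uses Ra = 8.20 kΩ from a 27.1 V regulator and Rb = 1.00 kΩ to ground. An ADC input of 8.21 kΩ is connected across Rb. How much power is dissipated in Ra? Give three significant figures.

P ≈ 72.9 mW

Total resistance from the source is Ra + (Rb‖R_L) = 9.091 kΩ, so I = 27.1/9.091 kΩ = 2.981 mA.
P = I²·Ra = (2.981 mA)² × 8.20 kΩ = 72.9 mW.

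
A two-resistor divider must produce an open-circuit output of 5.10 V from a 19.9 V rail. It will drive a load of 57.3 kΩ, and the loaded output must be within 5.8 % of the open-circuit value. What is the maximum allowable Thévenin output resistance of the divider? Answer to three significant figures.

R_th ≤ 3.53 kΩ

Loading drop = R_th/(R_th + R_L) ≤ 0.0580, so R_th ≤ R_L · ε/(1−ε) = 57.3 kΩ × 0.0580/0.9420 = 3.53 kΩ.
(Any R1, R2 with R2/(R1+R2) = 0.256 and R1‖R2 ≤ 3.53 kΩ will meet the spec.)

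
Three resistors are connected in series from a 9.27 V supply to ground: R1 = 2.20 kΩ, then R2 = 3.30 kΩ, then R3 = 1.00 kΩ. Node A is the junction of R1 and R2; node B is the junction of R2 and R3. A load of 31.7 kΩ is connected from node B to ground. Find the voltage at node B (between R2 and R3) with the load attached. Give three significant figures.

At node B, R3 is in parallel with the load: R3‖R_L = 0.9694 kΩ.
Below node A the resistance is R2 + (R3‖R_L) = 4.269 kΩ, so V_A = 9.27 × 4.269/6.469 = 6.118 V.
Then V_B = V_A × (R3‖R_L)/(R2 + R3‖R_L) = 6.118 × 0.9694/4.269 = 1.39 V.

V ≈ 1.39 V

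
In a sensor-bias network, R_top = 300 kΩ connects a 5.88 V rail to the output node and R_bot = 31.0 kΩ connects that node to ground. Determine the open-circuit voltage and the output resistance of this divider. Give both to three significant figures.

V_th is the open-circuit tap voltage: 5.88 × 31.0/(300 + 31.0) = 0.551 V.
With the supply zeroed, R_top and R_bot appear in parallel from the tap: R_th = R_top‖R_bot = (300 × 31.0)/331.0 = 28.1 kΩ.

V_th = 0.551 V, R_th = 28.1 kΩ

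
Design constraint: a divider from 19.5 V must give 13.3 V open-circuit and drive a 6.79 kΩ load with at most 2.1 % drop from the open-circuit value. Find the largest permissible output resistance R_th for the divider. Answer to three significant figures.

Loading drop = R_th/(R_th + R_L) ≤ 0.0210, so R_th ≤ R_L · ε/(1−ε) = 6.79 kΩ × 0.0210/0.9790 = 146 Ω.
(Any R1, R2 with R2/(R1+R2) = 0.682 and R1‖R2 ≤ 146 Ω will meet the spec.)

R_th ≤ 146 Ω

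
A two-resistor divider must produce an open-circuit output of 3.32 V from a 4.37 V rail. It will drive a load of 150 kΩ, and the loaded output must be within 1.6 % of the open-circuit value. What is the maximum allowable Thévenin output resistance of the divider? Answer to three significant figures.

R_th ≤ 2.44 kΩ

Loading drop = R_th/(R_th + R_L) ≤ 0.0160, so R_th ≤ R_L · ε/(1−ε) = 150 kΩ × 0.0160/0.9840 = 2.44 kΩ.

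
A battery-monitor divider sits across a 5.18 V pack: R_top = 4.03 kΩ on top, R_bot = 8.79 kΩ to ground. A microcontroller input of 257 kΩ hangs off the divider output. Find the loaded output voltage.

V_out ≈ 3.51 V

The load sits in parallel with R_bot: R_bot‖R_L = (8.79 × 257) / (8.79 + 257) = 8.499 kΩ.
V_out = 5.18 × 8.499 / (4.03 + 8.499) = 5.18 × 8.499/12.53 = 3.51 V.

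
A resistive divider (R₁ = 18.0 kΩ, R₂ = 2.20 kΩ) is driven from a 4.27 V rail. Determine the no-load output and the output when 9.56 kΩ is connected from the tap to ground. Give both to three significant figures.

Unloaded: 0.465 V; loaded: 0.386 V

Open-circuit: V = 4.27 × 2.20/(18.0 + 2.20) = 0.465 V.
With the load, R₂ becomes R₂‖R_L = 1.788 kΩ, so V = 4.27 × 1.788/19.79 = 0.386 V.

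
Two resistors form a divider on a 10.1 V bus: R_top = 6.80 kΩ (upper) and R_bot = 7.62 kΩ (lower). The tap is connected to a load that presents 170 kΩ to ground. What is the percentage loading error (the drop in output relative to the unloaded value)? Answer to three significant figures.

2.07 %

The divider's output (Thévenin) resistance is R_top‖R_bot = 3.593 kΩ.
Fractional drop under load = R_th/(R_th + R_L) = 3.593 / (3.593 + 170) = 0.02070.
So the output falls by 2.07 %.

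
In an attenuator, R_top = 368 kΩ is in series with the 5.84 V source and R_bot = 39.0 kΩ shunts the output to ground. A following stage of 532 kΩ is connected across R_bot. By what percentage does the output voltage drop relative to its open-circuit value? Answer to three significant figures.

6.22 %

The divider's output (Thévenin) resistance is R_top‖R_bot = 35.26 kΩ.
Fractional drop under load = R_th/(R_th + R_L) = 35.26 / (35.26 + 532) = 0.06216.
So the output falls by 6.22 %.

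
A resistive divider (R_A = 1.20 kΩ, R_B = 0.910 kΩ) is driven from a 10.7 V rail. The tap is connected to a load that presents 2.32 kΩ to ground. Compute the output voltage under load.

The load sits in parallel with R_B: R_B‖R_L = (910 × 2320) / (910 + 2320) = 653.6 Ω.
V_out = 10.7 × 653.6 / (1200 + 653.6) = 10.7 × 653.6/1854 = 3.77 V.

V_out ≈ 3.77 V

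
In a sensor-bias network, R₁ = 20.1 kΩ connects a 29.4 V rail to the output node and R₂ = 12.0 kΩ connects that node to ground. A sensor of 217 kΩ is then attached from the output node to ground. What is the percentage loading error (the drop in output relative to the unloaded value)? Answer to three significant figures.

3.35 %

The divider's output (Thévenin) resistance is R₁‖R₂ = 7.514 kΩ.
Fractional drop under load = R_th/(R_th + R_L) = 7.514 / (7.514 + 217) = 0.03347.
So the output falls by 3.35 %.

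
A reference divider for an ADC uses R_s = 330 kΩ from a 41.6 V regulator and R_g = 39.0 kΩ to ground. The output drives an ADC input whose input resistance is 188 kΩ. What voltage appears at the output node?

V_out ≈ 3.71 V

The load sits in parallel with R_g: R_g‖R_L = (39.0 × 188) / (39.0 + 188) = 32.30 kΩ.
V_out = 41.6 × 32.30 / (330 + 32.30) = 41.6 × 32.30/362.3 = 3.71 V.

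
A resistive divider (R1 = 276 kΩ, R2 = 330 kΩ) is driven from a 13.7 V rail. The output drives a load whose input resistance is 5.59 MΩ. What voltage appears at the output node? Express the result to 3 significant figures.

V_out ≈ 7.27 V

The load sits in parallel with R2: R2‖R_L = (330 × 5590) / (330 + 5590) = 311.6 kΩ.
V_out = 13.7 × 311.6 / (276 + 311.6) = 13.7 × 311.6/587.6 = 7.27 V.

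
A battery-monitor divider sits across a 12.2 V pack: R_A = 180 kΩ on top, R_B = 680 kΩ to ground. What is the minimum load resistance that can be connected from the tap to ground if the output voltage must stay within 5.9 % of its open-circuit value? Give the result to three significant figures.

R_L(min) ≈ 2.27 MΩ

Output resistance R_th = R_A‖R_B = (180 × 680)/860.0 = 142.3 kΩ.
The fractional drop is R_th/(R_th + R_L); requiring this ≤ 0.0590 gives R_L ≥ R_th(1/0.0590 − 1) = 142.3 × 15.95 = 2.27 MΩ.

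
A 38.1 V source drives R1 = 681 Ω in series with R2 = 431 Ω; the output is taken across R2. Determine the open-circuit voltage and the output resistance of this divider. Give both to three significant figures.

V_th is the open-circuit tap voltage: 38.1 × 431/(681 + 431) = 14.8 V.
With the supply zeroed, R1 and R2 appear in parallel from the tap: R_th = R1‖R2 = (681 × 431)/1112 = 264 Ω.

V_th = 14.8 V, R_th = 264 Ω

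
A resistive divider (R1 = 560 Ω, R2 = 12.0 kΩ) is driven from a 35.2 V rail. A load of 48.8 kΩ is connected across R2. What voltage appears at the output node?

V_out ≈ 33.3 V

The load sits in parallel with R2: R2‖R_L = (12000 × 48800) / (12000 + 48800) = 9632 Ω.
V_out = 35.2 × 9632 / (560 + 9632) = 35.2 × 9632/10190 = 33.3 V.
(Unloaded it would have been 33.6 V.)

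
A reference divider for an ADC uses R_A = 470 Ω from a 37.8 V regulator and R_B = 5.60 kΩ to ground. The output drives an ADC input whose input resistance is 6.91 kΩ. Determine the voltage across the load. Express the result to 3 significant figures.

V_out ≈ 32.8 V

The load sits in parallel with R_B: R_B‖R_L = (5600 × 6910) / (5600 + 6910) = 3093 Ω.
V_out = 37.8 × 3093 / (470 + 3093) = 37.8 × 3093/3563 = 32.8 V.
(Unloaded it would have been 34.9 V.)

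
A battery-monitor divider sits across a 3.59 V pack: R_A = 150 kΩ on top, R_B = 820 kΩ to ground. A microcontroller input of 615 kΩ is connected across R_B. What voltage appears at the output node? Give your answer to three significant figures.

The load sits in parallel with R_B: R_B‖R_L = (820 × 615) / (820 + 615) = 351.4 kΩ.
V_out = 3.59 × 351.4 / (150 + 351.4) = 3.59 × 351.4/501.4 = 2.52 V.

V_out ≈ 2.52 V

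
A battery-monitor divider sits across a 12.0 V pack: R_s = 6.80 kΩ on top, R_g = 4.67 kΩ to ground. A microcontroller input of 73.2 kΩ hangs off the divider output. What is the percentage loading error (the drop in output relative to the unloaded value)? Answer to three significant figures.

The divider's output (Thévenin) resistance is R_s‖R_g = 2.769 kΩ.
Fractional drop under load = R_th/(R_th + R_L) = 2.769 / (2.769 + 73.2) = 0.03644.
So the output falls by 3.64 %.

3.64 %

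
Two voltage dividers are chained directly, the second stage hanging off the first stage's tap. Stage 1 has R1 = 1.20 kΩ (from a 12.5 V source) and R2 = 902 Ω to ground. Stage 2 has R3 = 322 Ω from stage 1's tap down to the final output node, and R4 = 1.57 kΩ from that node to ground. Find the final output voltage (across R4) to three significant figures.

Stage 2 presents R3+R4 = 1892 Ω as a load on stage 1's tap.
Stage 1's lower leg becomes R2‖(R3+R4) = 610.8 Ω, so V_mid = 12.5 × 610.8/1811 = 4.216 V.
Stage 2 is itself unloaded: V_out = V_mid × R4/(R3+R4) = 4.216 × 1570/1892 = 3.50 V.

V_out ≈ 3.50 V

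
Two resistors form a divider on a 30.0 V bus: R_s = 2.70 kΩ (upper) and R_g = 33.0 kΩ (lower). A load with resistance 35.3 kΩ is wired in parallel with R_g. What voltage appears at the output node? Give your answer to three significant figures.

The load sits in parallel with R_g: R_g‖R_L = (33.0 × 35.3) / (33.0 + 35.3) = 17.06 kΩ.
V_out = 30.0 × 17.06 / (2.70 + 17.06) = 30.0 × 17.06/19.76 = 25.9 V.
(Unloaded it would have been 27.7 V.)

V_out ≈ 25.9 V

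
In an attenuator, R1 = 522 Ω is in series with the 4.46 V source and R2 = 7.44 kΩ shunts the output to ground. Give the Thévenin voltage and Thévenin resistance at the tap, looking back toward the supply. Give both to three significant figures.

V_th is the open-circuit tap voltage: 4.46 × 7440/(522 + 7440) = 4.17 V.
With the supply zeroed, R1 and R2 appear in parallel from the tap: R_th = R1‖R2 = (522 × 7440)/7962 = 488 Ω.

V_th = 4.17 V, R_th = 488 Ω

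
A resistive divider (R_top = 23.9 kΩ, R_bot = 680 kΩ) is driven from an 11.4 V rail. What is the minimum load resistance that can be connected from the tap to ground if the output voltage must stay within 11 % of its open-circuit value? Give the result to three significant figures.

Output resistance R_th = R_top‖R_bot = (23.9 × 680)/703.9 = 23.09 kΩ.
The fractional drop is R_th/(R_th + R_L); requiring this ≤ 0.110 gives R_L ≥ R_th(1/0.110 − 1) = 23.09 × 8.091 = 187 kΩ.

R_L(min) ≈ 187 kΩ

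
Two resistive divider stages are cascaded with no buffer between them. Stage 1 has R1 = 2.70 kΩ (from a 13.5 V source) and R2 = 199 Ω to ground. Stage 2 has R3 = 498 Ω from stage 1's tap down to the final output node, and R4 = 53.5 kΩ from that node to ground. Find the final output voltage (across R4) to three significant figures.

V_out ≈ 0.915 V

Stage 2 presents R3+R4 = 54000 Ω as a load on stage 1's tap.
Stage 1's lower leg becomes R2‖(R3+R4) = 198.3 Ω, so V_mid = 13.5 × 198.3/2898 = 0.9235 V.
Stage 2 is itself unloaded: V_out = V_mid × R4/(R3+R4) = 0.9235 × 53500/54000 = 0.915 V.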